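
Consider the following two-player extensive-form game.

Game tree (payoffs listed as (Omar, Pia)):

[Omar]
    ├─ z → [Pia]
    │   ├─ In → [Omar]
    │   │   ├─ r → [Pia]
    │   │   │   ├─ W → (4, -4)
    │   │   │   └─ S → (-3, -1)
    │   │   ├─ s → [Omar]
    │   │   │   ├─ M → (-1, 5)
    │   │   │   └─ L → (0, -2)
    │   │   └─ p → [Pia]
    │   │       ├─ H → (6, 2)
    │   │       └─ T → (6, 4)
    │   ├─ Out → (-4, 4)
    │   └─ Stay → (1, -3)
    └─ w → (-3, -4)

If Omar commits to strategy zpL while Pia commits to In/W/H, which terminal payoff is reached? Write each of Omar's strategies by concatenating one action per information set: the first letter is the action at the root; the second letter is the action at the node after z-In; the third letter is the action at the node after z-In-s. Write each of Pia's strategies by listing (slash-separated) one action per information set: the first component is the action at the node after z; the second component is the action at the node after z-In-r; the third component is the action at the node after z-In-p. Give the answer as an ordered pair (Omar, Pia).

Trace the play path from the root:
  Omar plays z
  Pia plays In at [z]
  Omar plays p at [z-In]
  Pia plays H at [z-In-p]
→ terminal payoff (6, 2).
(Omar's choice at the node after z-In-s is never reached on this path, so it doesn't affect the outcome.)

(6, 2)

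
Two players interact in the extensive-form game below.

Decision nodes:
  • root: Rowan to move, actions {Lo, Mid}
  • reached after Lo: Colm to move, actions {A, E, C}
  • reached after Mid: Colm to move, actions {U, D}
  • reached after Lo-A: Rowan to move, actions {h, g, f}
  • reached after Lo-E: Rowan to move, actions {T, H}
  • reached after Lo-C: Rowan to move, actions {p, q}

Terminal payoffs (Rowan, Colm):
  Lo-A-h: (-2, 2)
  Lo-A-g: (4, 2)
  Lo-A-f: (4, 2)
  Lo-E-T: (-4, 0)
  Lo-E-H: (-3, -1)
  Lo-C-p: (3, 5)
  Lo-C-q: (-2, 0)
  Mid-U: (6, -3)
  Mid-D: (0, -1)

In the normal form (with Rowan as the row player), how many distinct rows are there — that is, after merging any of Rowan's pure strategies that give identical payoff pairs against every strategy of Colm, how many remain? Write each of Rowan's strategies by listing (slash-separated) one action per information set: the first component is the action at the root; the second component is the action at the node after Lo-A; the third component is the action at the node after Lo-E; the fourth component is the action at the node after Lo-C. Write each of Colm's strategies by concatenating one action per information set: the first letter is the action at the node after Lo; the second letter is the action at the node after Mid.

9

Rowan has 24 pure strategies: Lo/h/T/p, Lo/h/T/q, Lo/h/H/p, Lo/h/H/q, Lo/g/T/p, Lo/g/T/q, Lo/g/H/p, Lo/g/H/q, Lo/f/T/p, Lo/f/T/q, Lo/f/H/p, Lo/f/H/q, Mid/h/T/p, Mid/h/T/q, Mid/h/H/p, Mid/h/H/q, Mid/g/T/p, Mid/g/T/q, Mid/g/H/p, Mid/g/H/q, Mid/f/T/p, Mid/f/T/q, Mid/f/H/p, Mid/f/H/q. Columns: AU, AD, EU, ED, CU, CD.
{Lo/h/T/p} → row (-2,2) (-2,2) (-4,0) (-4,0) (3,5) (3,5)
{Lo/h/T/q} → row (-2,2) (-2,2) (-4,0) (-4,0) (-2,0) (-2,0)
{Lo/h/H/p} → row (-2,2) (-2,2) (-3,-1) (-3,-1) (3,5) (3,5)
{Lo/h/H/q} → row (-2,2) (-2,2) (-3,-1) (-3,-1) (-2,0) (-2,0)
{Lo/g/T/p, Lo/f/T/p} → row (4,2) (4,2) (-4,0) (-4,0) (3,5) (3,5)
{Lo/g/T/q, Lo/f/T/q} → row (4,2) (4,2) (-4,0) (-4,0) (-2,0) (-2,0)
{Lo/g/H/p, Lo/f/H/p} → row (4,2) (4,2) (-3,-1) (-3,-1) (3,5) (3,5)
{Lo/g/H/q, Lo/f/H/q} → row (4,2) (4,2) (-3,-1) (-3,-1) (-2,0) (-2,0)
{Mid/h/T/p, Mid/h/T/q, Mid/h/H/p, Mid/h/H/q, Mid/g/T/p, Mid/g/T/q, Mid/g/H/p, Mid/g/H/q, Mid/f/T/p, Mid/f/T/q, Mid/f/H/p, Mid/f/H/q} → row (6,-3) (0,-1) (6,-3) (0,-1) (6,-3) (0,-1)
That's 9 distinct rows out of 24 strategies.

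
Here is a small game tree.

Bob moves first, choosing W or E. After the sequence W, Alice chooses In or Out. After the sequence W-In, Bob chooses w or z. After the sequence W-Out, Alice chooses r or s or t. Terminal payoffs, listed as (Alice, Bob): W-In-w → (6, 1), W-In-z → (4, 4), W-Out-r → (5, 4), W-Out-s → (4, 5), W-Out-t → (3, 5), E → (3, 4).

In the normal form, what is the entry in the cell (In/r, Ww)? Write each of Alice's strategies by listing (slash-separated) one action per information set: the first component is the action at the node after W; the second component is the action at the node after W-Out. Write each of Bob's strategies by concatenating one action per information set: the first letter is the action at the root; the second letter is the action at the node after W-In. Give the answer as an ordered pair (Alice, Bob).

(6, 1)

Trace the play path from the root:
  Bob plays W
  Alice plays In at [W]
  Bob plays w at [W-In]
→ terminal payoff (6, 1).
(Alice's choice at the node after W-Out is never reached on this path, so it doesn't affect the outcome.)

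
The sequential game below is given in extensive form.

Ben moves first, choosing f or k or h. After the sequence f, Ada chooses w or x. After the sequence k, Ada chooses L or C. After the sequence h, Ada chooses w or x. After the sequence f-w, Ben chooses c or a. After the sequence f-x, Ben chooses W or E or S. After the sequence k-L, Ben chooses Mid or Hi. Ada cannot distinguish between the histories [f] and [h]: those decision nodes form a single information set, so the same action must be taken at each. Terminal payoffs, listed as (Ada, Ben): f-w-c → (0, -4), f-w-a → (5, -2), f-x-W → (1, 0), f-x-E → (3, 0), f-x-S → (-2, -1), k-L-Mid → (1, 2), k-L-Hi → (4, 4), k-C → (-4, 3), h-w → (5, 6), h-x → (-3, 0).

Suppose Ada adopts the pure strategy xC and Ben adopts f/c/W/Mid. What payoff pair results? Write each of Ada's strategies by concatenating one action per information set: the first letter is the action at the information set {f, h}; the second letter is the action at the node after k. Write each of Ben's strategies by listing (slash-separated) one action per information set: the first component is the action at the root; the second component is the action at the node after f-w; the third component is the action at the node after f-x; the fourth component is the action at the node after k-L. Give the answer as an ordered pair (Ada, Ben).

(1, 0)

Trace the play path from the root:
  Ben plays f
  Ada plays x at [f]
  Ben plays W at [f-x]
→ terminal payoff (1, 0).
(Ada's choice at the node after k is never reached on this path, so it doesn't affect the outcome.)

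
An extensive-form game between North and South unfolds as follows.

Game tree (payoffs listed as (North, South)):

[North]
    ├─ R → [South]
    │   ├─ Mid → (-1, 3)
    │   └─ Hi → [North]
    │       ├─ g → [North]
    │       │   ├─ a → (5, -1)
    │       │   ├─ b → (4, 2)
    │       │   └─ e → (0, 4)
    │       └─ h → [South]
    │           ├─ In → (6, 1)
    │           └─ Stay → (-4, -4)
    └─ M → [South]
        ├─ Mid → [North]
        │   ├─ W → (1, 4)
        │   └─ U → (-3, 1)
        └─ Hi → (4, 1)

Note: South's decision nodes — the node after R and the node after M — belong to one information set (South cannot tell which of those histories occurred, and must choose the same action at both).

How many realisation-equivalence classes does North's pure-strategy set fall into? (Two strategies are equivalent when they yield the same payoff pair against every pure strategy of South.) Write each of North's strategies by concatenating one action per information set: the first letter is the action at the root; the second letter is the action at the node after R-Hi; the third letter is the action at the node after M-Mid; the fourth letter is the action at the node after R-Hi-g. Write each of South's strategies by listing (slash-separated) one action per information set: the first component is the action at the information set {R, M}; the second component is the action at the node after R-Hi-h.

North has 24 pure strategies: RgWa, RgWb, RgWe, RgUa, RgUb, RgUe, RhWa, RhWb, RhWe, RhUa, RhUb, RhUe, MgWa, MgWb, MgWe, MgUa, MgUb, MgUe, MhWa, MhWb, MhWe, MhUa, MhUb, MhUe. Columns: Mid/In, Mid/Stay, Hi/In, Hi/Stay.
{RgWa, RgUa} → row (-1,3) (-1,3) (5,-1) (5,-1)
{RgWb, RgUb} → row (-1,3) (-1,3) (4,2) (4,2)
{RgWe, RgUe} → row (-1,3) (-1,3) (0,4) (0,4)
{RhWa, RhWb, RhWe, RhUa, RhUb, RhUe} → row (-1,3) (-1,3) (6,1) (-4,-4)
{MgWa, MgWb, MgWe, MhWa, MhWb, MhWe} → row (1,4) (1,4) (4,1) (4,1)
{MgUa, MgUb, MgUe, MhUa, MhUb, MhUe} → row (-3,1) (-3,1) (4,1) (4,1)
That's 6 distinct rows out of 24 strategies.

6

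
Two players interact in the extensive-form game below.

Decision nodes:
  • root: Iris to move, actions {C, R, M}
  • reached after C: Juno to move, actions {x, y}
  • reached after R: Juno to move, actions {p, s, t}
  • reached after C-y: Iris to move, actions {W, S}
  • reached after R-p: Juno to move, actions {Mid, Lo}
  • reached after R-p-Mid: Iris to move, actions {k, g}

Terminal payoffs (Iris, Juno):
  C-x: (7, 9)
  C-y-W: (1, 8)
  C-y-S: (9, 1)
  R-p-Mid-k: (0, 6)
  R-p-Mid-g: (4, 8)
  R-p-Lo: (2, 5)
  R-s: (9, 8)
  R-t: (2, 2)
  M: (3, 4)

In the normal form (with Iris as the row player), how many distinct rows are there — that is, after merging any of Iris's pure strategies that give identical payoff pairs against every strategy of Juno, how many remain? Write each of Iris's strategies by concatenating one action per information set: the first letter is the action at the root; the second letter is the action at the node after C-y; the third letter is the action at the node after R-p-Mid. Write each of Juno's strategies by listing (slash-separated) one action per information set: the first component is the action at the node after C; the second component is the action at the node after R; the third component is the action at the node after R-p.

5

Iris has 12 pure strategies: CWk, CWg, CSk, CSg, RWk, RWg, RSk, RSg, MWk, MWg, MSk, MSg. Columns: x/p/Mid, x/p/Lo, x/s/Mid, x/s/Lo, x/t/Mid, x/t/Lo, y/p/Mid, y/p/Lo, y/s/Mid, y/s/Lo, y/t/Mid, y/t/Lo.
{CWk, CWg} → row (7,9) (7,9) (7,9) (7,9) (7,9) (7,9) (1,8) (1,8) (1,8) (1,8) (1,8) (1,8)
{CSk, CSg} → row (7,9) (7,9) (7,9) (7,9) (7,9) (7,9) (9,1) (9,1) (9,1) (9,1) (9,1) (9,1)
{RWk, RSk} → row (0,6) (2,5) (9,8) (9,8) (2,2) (2,2) (0,6) (2,5) (9,8) (9,8) (2,2) (2,2)
{RWg, RSg} → row (4,8) (2,5) (9,8) (9,8) (2,2) (2,2) (4,8) (2,5) (9,8) (9,8) (2,2) (2,2)
{MWk, MWg, MSk, MSg} → row (3,4) (3,4) (3,4) (3,4) (3,4) (3,4) (3,4) (3,4) (3,4) (3,4) (3,4) (3,4)
That's 5 distinct rows out of 12 strategies.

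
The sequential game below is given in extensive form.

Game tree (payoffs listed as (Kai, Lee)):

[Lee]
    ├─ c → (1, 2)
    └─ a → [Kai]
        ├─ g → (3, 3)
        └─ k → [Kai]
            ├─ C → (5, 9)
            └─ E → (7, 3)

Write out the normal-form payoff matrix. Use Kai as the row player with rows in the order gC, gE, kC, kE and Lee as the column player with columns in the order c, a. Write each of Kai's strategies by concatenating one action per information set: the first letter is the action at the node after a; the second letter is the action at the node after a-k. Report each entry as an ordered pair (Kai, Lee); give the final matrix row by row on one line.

Row gC: c→(1,2), a→(3,3)
Row gE: c→(1,2), a→(3,3)
Row kC: c→(1,2), a→(5,9)
Row kE: c→(1,2), a→(7,3)

gC: (1,2) (3,3) | gE: (1,2) (3,3) | kC: (1,2) (5,9) | kE: (1,2) (7,3)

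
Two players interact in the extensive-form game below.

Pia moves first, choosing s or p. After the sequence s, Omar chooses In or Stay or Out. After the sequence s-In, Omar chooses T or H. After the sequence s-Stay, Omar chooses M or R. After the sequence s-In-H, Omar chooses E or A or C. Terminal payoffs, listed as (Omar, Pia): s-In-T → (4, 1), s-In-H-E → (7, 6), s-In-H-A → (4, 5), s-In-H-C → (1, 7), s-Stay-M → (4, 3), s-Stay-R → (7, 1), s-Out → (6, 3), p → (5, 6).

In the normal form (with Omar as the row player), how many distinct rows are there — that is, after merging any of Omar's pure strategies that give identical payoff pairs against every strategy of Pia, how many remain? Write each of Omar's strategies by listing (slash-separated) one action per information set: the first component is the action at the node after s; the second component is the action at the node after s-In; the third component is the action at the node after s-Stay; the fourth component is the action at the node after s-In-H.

Omar has 36 pure strategies: In/T/M/E, In/T/M/A, In/T/M/C, In/T/R/E, In/T/R/A, In/T/R/C, In/H/M/E, In/H/M/A, In/H/M/C, In/H/R/E, In/H/R/A, In/H/R/C, Stay/T/M/E, Stay/T/M/A, Stay/T/M/C, Stay/T/R/E, Stay/T/R/A, Stay/T/R/C, Stay/H/M/E, Stay/H/M/A, Stay/H/M/C, Stay/H/R/E, Stay/H/R/A, Stay/H/R/C, Out/T/M/E, Out/T/M/A, Out/T/M/C, Out/T/R/E, Out/T/R/A, Out/T/R/C, Out/H/M/E, Out/H/M/A, Out/H/M/C, Out/H/R/E, Out/H/R/A, Out/H/R/C. Columns: s, p.
{In/T/M/E, In/T/M/A, In/T/M/C, In/T/R/E, In/T/R/A, In/T/R/C} → row (4,1) (5,6)
{In/H/M/E, In/H/R/E} → row (7,6) (5,6)
{In/H/M/A, In/H/R/A} → row (4,5) (5,6)
{In/H/M/C, In/H/R/C} → row (1,7) (5,6)
{Stay/T/M/E, Stay/T/M/A, Stay/T/M/C, Stay/H/M/E, Stay/H/M/A, Stay/H/M/C} → row (4,3) (5,6)
{Stay/T/R/E, Stay/T/R/A, Stay/T/R/C, Stay/H/R/E, Stay/H/R/A, Stay/H/R/C} → row (7,1) (5,6)
{Out/T/M/E, Out/T/M/A, Out/T/M/C, Out/T/R/E, Out/T/R/A, Out/T/R/C, Out/H/M/E, Out/H/M/A, Out/H/M/C, Out/H/R/E, Out/H/R/A, Out/H/R/C} → row (6,3) (5,6)
That's 7 distinct rows out of 36 strategies.

7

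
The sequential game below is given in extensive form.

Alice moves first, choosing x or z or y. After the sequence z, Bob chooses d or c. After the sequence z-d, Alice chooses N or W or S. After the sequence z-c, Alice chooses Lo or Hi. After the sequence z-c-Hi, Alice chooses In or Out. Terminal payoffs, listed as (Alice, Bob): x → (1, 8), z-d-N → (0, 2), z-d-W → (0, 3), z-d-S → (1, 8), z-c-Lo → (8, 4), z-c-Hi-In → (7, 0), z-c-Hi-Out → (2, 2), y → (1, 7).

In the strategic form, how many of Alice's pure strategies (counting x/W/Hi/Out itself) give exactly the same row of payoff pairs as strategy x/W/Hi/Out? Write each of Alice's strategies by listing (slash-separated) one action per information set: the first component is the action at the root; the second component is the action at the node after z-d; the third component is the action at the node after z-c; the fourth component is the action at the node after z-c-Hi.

Row for x/W/Hi/Out (columns d, c): (1,8) (1,8).
Under x/W/Hi/Out, Alice's choice at the node after z-d and at the node after z-c and at the node after z-c-Hi can never be reached regardless of what Bob does, so varying those choices leaves every outcome unchanged.
Holding the reachable choices fixed and varying the unreachable ones freely already gives 3 × 2 × 2 = 12 equivalent strategies.
No other strategy reproduces this row, so those 12 are the full class: x/N/Lo/In, x/N/Lo/Out, x/N/Hi/In, x/N/Hi/Out, x/W/Lo/In, x/W/Lo/Out, x/W/Hi/In, x/W/Hi/Out, x/S/Lo/In, x/S/Lo/Out, x/S/Hi/In, x/S/Hi/Out.

12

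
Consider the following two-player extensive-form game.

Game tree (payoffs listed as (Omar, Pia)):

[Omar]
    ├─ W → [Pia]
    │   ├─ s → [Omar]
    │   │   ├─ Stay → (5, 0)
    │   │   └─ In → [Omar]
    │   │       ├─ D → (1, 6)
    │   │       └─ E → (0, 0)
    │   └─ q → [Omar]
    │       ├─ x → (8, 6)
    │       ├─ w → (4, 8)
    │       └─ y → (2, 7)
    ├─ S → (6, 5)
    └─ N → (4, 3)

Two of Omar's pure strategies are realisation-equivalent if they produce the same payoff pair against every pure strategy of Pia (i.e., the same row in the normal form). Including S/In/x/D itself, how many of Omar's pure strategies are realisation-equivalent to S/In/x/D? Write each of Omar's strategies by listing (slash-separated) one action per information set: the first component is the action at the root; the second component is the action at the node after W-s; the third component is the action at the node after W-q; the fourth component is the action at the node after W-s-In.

12

Row for S/In/x/D (columns s, q): (6,5) (6,5).
Under S/In/x/D, Omar's choice at the node after W-s and at the node after W-q and at the node after W-s-In can never be reached regardless of what Pia does, so varying those choices leaves every outcome unchanged.
Holding the reachable choices fixed and varying the unreachable ones freely already gives 2 × 3 × 2 = 12 equivalent strategies.
No other strategy reproduces this row, so those 12 are the full class: S/Stay/x/D, S/Stay/x/E, S/Stay/w/D, S/Stay/w/E, S/Stay/y/D, S/Stay/y/E, S/In/x/D, S/In/x/E, S/In/w/D, S/In/w/E, S/In/y/D, S/In/y/E.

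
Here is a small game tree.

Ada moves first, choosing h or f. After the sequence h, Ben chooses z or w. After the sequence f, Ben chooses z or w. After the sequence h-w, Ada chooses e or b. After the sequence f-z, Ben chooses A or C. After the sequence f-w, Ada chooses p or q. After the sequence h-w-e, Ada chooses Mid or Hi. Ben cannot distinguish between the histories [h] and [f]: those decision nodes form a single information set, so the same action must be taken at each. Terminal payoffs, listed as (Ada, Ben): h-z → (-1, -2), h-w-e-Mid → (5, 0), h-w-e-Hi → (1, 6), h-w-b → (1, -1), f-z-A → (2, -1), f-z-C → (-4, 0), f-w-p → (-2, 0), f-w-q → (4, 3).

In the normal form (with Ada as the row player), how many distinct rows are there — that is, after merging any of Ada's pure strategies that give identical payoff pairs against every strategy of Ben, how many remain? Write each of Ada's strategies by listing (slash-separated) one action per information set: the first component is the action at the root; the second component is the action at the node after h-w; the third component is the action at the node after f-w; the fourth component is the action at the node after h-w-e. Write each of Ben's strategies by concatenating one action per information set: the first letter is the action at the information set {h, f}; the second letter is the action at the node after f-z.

5

Ada has 16 pure strategies: h/e/p/Mid, h/e/p/Hi, h/e/q/Mid, h/e/q/Hi, h/b/p/Mid, h/b/p/Hi, h/b/q/Mid, h/b/q/Hi, f/e/p/Mid, f/e/p/Hi, f/e/q/Mid, f/e/q/Hi, f/b/p/Mid, f/b/p/Hi, f/b/q/Mid, f/b/q/Hi. Columns: zA, zC, wA, wC.
{h/e/p/Mid, h/e/q/Mid} → row (-1,-2) (-1,-2) (5,0) (5,0)
{h/e/p/Hi, h/e/q/Hi} → row (-1,-2) (-1,-2) (1,6) (1,6)
{h/b/p/Mid, h/b/p/Hi, h/b/q/Mid, h/b/q/Hi} → row (-1,-2) (-1,-2) (1,-1) (1,-1)
{f/e/p/Mid, f/e/p/Hi, f/b/p/Mid, f/b/p/Hi} → row (2,-1) (-4,0) (-2,0) (-2,0)
{f/e/q/Mid, f/e/q/Hi, f/b/q/Mid, f/b/q/Hi} → row (2,-1) (-4,0) (4,3) (4,3)
That's 5 distinct rows out of 16 strategies.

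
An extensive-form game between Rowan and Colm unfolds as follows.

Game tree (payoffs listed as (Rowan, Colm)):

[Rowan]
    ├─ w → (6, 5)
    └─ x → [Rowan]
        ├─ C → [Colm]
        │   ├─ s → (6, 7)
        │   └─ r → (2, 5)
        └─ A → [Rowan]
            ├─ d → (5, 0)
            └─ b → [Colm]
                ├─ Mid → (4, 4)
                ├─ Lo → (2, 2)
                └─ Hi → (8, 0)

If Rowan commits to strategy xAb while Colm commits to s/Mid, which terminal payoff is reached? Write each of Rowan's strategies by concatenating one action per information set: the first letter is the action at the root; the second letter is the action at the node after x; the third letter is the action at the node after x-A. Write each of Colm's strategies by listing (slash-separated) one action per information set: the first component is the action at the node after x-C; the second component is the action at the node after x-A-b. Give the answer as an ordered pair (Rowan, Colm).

(4, 4)

Trace the play path from the root:
  Rowan plays x
  Rowan plays A at [x]
  Rowan plays b at [x-A]
  Colm plays Mid at [x-A-b]
→ terminal payoff (4, 4).
(Colm's choice at the node after x-C is never reached on this path, so it doesn't affect the outcome.)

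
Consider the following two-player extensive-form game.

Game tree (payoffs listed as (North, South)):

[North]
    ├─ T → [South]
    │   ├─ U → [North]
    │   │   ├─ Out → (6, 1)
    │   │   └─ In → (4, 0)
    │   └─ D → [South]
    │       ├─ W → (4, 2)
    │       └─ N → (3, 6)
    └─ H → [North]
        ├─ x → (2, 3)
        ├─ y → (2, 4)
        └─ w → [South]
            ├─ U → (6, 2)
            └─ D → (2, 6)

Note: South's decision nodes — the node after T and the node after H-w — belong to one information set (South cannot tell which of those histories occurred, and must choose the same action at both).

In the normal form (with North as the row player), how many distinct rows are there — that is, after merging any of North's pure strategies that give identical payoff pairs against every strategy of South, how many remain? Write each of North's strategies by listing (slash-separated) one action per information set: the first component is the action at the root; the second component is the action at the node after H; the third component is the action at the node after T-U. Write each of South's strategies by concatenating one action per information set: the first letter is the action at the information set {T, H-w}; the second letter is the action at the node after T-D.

5

North has 12 pure strategies: T/x/Out, T/x/In, T/y/Out, T/y/In, T/w/Out, T/w/In, H/x/Out, H/x/In, H/y/Out, H/y/In, H/w/Out, H/w/In. Columns: UW, UN, DW, DN.
{T/x/Out, T/y/Out, T/w/Out} → row (6,1) (6,1) (4,2) (3,6)
{T/x/In, T/y/In, T/w/In} → row (4,0) (4,0) (4,2) (3,6)
{H/x/Out, H/x/In} → row (2,3) (2,3) (2,3) (2,3)
{H/y/Out, H/y/In} → row (2,4) (2,4) (2,4) (2,4)
{H/w/Out, H/w/In} → row (6,2) (6,2) (2,6) (2,6)
That's 5 distinct rows out of 12 strategies.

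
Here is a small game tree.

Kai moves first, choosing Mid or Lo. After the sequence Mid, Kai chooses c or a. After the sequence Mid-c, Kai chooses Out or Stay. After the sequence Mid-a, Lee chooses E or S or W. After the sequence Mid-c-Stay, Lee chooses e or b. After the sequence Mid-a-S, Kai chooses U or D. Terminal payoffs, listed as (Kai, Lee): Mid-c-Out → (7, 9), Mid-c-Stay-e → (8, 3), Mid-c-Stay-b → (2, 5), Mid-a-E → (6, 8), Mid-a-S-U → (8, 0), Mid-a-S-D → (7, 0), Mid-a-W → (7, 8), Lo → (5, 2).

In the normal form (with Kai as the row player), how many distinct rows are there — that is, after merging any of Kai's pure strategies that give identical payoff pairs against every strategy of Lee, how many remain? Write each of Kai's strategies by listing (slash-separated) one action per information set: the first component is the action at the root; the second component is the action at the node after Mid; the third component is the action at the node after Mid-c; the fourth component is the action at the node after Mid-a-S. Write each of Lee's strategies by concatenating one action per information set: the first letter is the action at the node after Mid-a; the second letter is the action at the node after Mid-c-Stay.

Kai has 16 pure strategies: Mid/c/Out/U, Mid/c/Out/D, Mid/c/Stay/U, Mid/c/Stay/D, Mid/a/Out/U, Mid/a/Out/D, Mid/a/Stay/U, Mid/a/Stay/D, Lo/c/Out/U, Lo/c/Out/D, Lo/c/Stay/U, Lo/c/Stay/D, Lo/a/Out/U, Lo/a/Out/D, Lo/a/Stay/U, Lo/a/Stay/D. Columns: Ee, Eb, Se, Sb, We, Wb.
{Mid/c/Out/U, Mid/c/Out/D} → row (7,9) (7,9) (7,9) (7,9) (7,9) (7,9)
{Mid/c/Stay/U, Mid/c/Stay/D} → row (8,3) (2,5) (8,3) (2,5) (8,3) (2,5)
{Mid/a/Out/U, Mid/a/Stay/U} → row (6,8) (6,8) (8,0) (8,0) (7,8) (7,8)
{Mid/a/Out/D, Mid/a/Stay/D} → row (6,8) (6,8) (7,0) (7,0) (7,8) (7,8)
{Lo/c/Out/U, Lo/c/Out/D, Lo/c/Stay/U, Lo/c/Stay/D, Lo/a/Out/U, Lo/a/Out/D, Lo/a/Stay/U, Lo/a/Stay/D} → row (5,2) (5,2) (5,2) (5,2) (5,2) (5,2)
That's 5 distinct rows out of 16 strategies.

5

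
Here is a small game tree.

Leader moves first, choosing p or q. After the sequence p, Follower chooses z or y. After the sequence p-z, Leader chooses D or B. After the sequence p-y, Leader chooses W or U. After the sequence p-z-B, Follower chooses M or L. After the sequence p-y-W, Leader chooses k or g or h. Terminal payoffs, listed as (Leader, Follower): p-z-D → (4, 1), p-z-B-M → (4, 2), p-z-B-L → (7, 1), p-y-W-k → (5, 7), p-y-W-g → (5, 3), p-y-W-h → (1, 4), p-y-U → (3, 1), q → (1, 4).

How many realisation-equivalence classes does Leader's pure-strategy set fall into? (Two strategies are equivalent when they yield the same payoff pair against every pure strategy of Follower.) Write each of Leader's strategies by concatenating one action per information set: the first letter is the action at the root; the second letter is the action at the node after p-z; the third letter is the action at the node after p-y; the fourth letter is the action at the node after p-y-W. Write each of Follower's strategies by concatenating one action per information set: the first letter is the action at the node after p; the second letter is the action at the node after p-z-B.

Leader has 24 pure strategies: pDWk, pDWg, pDWh, pDUk, pDUg, pDUh, pBWk, pBWg, pBWh, pBUk, pBUg, pBUh, qDWk, qDWg, qDWh, qDUk, qDUg, qDUh, qBWk, qBWg, qBWh, qBUk, qBUg, qBUh. Columns: zM, zL, yM, yL.
{pDWk} → row (4,1) (4,1) (5,7) (5,7)
{pDWg} → row (4,1) (4,1) (5,3) (5,3)
{pDWh} → row (4,1) (4,1) (1,4) (1,4)
{pDUk, pDUg, pDUh} → row (4,1) (4,1) (3,1) (3,1)
{pBWk} → row (4,2) (7,1) (5,7) (5,7)
{pBWg} → row (4,2) (7,1) (5,3) (5,3)
{pBWh} → row (4,2) (7,1) (1,4) (1,4)
{pBUk, pBUg, pBUh} → row (4,2) (7,1) (3,1) (3,1)
{qDWk, qDWg, qDWh, qDUk, qDUg, qDUh, qBWk, qBWg, qBWh, qBUk, qBUg, qBUh} → row (1,4) (1,4) (1,4) (1,4)
That's 9 distinct rows out of 24 strategies.

9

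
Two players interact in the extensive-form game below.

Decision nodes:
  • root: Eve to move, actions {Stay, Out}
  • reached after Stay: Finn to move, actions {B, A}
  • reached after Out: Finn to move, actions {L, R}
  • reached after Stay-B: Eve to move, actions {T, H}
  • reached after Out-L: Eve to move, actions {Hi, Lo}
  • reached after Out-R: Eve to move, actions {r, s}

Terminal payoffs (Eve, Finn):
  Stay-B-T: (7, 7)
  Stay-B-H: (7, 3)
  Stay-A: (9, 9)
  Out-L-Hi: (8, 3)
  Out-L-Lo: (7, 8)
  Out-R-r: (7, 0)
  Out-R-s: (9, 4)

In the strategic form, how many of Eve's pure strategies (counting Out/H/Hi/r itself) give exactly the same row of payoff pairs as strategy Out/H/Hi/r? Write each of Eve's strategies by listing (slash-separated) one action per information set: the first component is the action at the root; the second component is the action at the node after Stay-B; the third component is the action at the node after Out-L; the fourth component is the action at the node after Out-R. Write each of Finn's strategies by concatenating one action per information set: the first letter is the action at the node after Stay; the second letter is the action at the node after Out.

Row for Out/H/Hi/r (columns BL, BR, AL, AR): (8,3) (7,0) (8,3) (7,0).
Under Out/H/Hi/r, Eve's choice at the node after Stay-B can never be reached regardless of what Finn does, so varying those choices leaves every outcome unchanged.
Holding the reachable choices fixed and varying the unreachable one freely already gives 2 equivalent strategies.
No other strategy reproduces this row, so those 2 are the full class: Out/T/Hi/r, Out/H/Hi/r.

2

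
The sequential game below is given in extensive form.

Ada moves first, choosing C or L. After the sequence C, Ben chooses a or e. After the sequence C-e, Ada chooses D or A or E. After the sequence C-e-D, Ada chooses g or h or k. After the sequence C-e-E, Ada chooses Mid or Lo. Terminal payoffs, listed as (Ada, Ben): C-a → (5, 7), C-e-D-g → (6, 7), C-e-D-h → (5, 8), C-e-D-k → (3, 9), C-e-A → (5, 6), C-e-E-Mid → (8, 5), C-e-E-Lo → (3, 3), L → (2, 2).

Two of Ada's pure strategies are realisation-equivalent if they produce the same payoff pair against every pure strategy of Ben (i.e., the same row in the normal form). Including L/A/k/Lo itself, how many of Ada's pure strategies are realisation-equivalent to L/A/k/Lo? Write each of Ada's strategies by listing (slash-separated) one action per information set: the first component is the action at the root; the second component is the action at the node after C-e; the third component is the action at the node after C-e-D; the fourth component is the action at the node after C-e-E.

18

Row for L/A/k/Lo (columns a, e): (2,2) (2,2).
Under L/A/k/Lo, Ada's choice at the node after C-e and at the node after C-e-D and at the node after C-e-E can never be reached regardless of what Ben does, so varying those choices leaves every outcome unchanged.
Holding the reachable choices fixed and varying the unreachable ones freely already gives 3 × 3 × 2 = 18 equivalent strategies.
No other strategy reproduces this row, so those 18 are the full class: L/D/g/Mid, L/D/g/Lo, L/D/h/Mid, L/D/h/Lo, L/D/k/Mid, L/D/k/Lo, L/A/g/Mid, L/A/g/Lo, L/A/h/Mid, L/A/h/Lo, L/A/k/Mid, L/A/k/Lo, L/E/g/Mid, L/E/g/Lo, L/E/h/Mid, L/E/h/Lo, L/E/k/Mid, L/E/k/Lo.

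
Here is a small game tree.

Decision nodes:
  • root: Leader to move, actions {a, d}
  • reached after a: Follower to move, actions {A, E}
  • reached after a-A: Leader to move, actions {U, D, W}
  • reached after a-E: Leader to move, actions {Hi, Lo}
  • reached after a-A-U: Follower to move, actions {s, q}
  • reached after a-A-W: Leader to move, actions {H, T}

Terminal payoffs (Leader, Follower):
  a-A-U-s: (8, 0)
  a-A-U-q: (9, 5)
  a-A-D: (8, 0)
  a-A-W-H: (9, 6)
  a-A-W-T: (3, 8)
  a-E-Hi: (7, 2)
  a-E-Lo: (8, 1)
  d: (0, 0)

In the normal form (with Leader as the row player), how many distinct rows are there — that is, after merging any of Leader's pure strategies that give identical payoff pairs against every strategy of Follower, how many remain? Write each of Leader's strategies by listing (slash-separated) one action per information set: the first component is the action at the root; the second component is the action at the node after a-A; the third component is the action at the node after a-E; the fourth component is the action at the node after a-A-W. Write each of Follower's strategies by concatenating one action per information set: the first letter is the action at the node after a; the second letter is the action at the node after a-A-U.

Leader has 24 pure strategies: a/U/Hi/H, a/U/Hi/T, a/U/Lo/H, a/U/Lo/T, a/D/Hi/H, a/D/Hi/T, a/D/Lo/H, a/D/Lo/T, a/W/Hi/H, a/W/Hi/T, a/W/Lo/H, a/W/Lo/T, d/U/Hi/H, d/U/Hi/T, d/U/Lo/H, d/U/Lo/T, d/D/Hi/H, d/D/Hi/T, d/D/Lo/H, d/D/Lo/T, d/W/Hi/H, d/W/Hi/T, d/W/Lo/H, d/W/Lo/T. Columns: As, Aq, Es, Eq.
{a/U/Hi/H, a/U/Hi/T} → row (8,0) (9,5) (7,2) (7,2)
{a/U/Lo/H, a/U/Lo/T} → row (8,0) (9,5) (8,1) (8,1)
{a/D/Hi/H, a/D/Hi/T} → row (8,0) (8,0) (7,2) (7,2)
{a/D/Lo/H, a/D/Lo/T} → row (8,0) (8,0) (8,1) (8,1)
{a/W/Hi/H} → row (9,6) (9,6) (7,2) (7,2)
{a/W/Hi/T} → row (3,8) (3,8) (7,2) (7,2)
{a/W/Lo/H} → row (9,6) (9,6) (8,1) (8,1)
{a/W/Lo/T} → row (3,8) (3,8) (8,1) (8,1)
{d/U/Hi/H, d/U/Hi/T, d/U/Lo/H, d/U/Lo/T, d/D/Hi/H, d/D/Hi/T, d/D/Lo/H, d/D/Lo/T, d/W/Hi/H, d/W/Hi/T, d/W/Lo/H, d/W/Lo/T} → row (0,0) (0,0) (0,0) (0,0)
That's 9 distinct rows out of 24 strategies.

9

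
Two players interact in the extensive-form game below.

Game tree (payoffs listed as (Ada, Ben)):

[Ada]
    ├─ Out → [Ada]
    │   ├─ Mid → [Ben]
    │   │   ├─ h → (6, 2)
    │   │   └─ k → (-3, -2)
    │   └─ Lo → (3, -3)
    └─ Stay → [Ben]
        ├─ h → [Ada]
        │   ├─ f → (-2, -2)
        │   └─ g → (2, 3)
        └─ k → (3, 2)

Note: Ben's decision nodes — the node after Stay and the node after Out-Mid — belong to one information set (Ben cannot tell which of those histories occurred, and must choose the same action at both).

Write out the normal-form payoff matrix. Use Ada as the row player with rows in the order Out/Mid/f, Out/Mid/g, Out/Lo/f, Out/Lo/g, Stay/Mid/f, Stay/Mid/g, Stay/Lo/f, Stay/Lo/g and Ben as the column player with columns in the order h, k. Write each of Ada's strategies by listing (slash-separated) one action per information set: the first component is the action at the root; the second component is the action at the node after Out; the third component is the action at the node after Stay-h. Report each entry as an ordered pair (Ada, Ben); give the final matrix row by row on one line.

Out/Mid/f: (6,2) (-3,-2) | Out/Mid/g: (6,2) (-3,-2) | Out/Lo/f: (3,-3) (3,-3) | Out/Lo/g: (3,-3) (3,-3) | Stay/Mid/f: (-2,-2) (3,2) | Stay/Mid/g: (2,3) (3,2) | Stay/Lo/f: (-2,-2) (3,2) | Stay/Lo/g: (2,3) (3,2)

                  h        k
 Out/Mid/f    (6,2)  (-3,-2)
 Out/Mid/g    (6,2)  (-3,-2)
  Out/Lo/f   (3,-3)   (3,-3)
  Out/Lo/g   (3,-3)   (3,-3)
Stay/Mid/f  (-2,-2)    (3,2)
Stay/Mid/g    (2,3)    (3,2)
 Stay/Lo/f  (-2,-2)    (3,2)
 Stay/Lo/g    (2,3)    (3,2)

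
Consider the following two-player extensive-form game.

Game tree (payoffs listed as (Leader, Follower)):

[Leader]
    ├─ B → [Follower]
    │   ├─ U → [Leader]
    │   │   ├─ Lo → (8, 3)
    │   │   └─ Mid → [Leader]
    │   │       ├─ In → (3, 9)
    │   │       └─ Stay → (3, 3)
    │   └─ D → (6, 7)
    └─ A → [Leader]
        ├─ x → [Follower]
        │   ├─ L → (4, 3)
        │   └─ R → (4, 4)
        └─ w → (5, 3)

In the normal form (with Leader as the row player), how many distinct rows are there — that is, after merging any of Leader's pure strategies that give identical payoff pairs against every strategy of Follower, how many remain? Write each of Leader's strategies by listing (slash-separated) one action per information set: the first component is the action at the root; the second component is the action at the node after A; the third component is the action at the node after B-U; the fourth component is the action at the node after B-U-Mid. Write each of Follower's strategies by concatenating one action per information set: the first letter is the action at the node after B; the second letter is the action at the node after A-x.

5

Leader has 16 pure strategies: B/x/Lo/In, B/x/Lo/Stay, B/x/Mid/In, B/x/Mid/Stay, B/w/Lo/In, B/w/Lo/Stay, B/w/Mid/In, B/w/Mid/Stay, A/x/Lo/In, A/x/Lo/Stay, A/x/Mid/In, A/x/Mid/Stay, A/w/Lo/In, A/w/Lo/Stay, A/w/Mid/In, A/w/Mid/Stay. Columns: UL, UR, DL, DR.
{B/x/Lo/In, B/x/Lo/Stay, B/w/Lo/In, B/w/Lo/Stay} → row (8,3) (8,3) (6,7) (6,7)
{B/x/Mid/In, B/w/Mid/In} → row (3,9) (3,9) (6,7) (6,7)
{B/x/Mid/Stay, B/w/Mid/Stay} → row (3,3) (3,3) (6,7) (6,7)
{A/x/Lo/In, A/x/Lo/Stay, A/x/Mid/In, A/x/Mid/Stay} → row (4,3) (4,4) (4,3) (4,4)
{A/w/Lo/In, A/w/Lo/Stay, A/w/Mid/In, A/w/Mid/Stay} → row (5,3) (5,3) (5,3) (5,3)
That's 5 distinct rows out of 16 strategies.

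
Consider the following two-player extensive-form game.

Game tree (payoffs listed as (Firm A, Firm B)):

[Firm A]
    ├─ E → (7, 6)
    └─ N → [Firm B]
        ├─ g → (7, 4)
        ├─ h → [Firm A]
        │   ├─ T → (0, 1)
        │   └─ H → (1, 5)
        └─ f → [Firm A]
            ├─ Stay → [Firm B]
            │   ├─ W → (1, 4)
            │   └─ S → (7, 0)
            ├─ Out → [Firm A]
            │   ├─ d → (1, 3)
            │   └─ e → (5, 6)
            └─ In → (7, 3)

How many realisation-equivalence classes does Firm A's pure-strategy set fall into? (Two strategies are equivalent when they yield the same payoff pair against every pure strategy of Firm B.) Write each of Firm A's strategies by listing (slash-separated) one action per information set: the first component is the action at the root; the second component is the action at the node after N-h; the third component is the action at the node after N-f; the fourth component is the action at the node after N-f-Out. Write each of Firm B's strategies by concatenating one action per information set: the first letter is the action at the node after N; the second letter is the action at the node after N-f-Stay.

Firm A has 24 pure strategies: E/T/Stay/d, E/T/Stay/e, E/T/Out/d, E/T/Out/e, E/T/In/d, E/T/In/e, E/H/Stay/d, E/H/Stay/e, E/H/Out/d, E/H/Out/e, E/H/In/d, E/H/In/e, N/T/Stay/d, N/T/Stay/e, N/T/Out/d, N/T/Out/e, N/T/In/d, N/T/In/e, N/H/Stay/d, N/H/Stay/e, N/H/Out/d, N/H/Out/e, N/H/In/d, N/H/In/e. Columns: gW, gS, hW, hS, fW, fS.
{E/T/Stay/d, E/T/Stay/e, E/T/Out/d, E/T/Out/e, E/T/In/d, E/T/In/e, E/H/Stay/d, E/H/Stay/e, E/H/Out/d, E/H/Out/e, E/H/In/d, E/H/In/e} → row (7,6) (7,6) (7,6) (7,6) (7,6) (7,6)
{N/T/Stay/d, N/T/Stay/e} → row (7,4) (7,4) (0,1) (0,1) (1,4) (7,0)
{N/T/Out/d} → row (7,4) (7,4) (0,1) (0,1) (1,3) (1,3)
{N/T/Out/e} → row (7,4) (7,4) (0,1) (0,1) (5,6) (5,6)
{N/T/In/d, N/T/In/e} → row (7,4) (7,4) (0,1) (0,1) (7,3) (7,3)
{N/H/Stay/d, N/H/Stay/e} → row (7,4) (7,4) (1,5) (1,5) (1,4) (7,0)
{N/H/Out/d} → row (7,4) (7,4) (1,5) (1,5) (1,3) (1,3)
{N/H/Out/e} → row (7,4) (7,4) (1,5) (1,5) (5,6) (5,6)
{N/H/In/d, N/H/In/e} → row (7,4) (7,4) (1,5) (1,5) (7,3) (7,3)
That's 9 distinct rows out of 24 strategies.

9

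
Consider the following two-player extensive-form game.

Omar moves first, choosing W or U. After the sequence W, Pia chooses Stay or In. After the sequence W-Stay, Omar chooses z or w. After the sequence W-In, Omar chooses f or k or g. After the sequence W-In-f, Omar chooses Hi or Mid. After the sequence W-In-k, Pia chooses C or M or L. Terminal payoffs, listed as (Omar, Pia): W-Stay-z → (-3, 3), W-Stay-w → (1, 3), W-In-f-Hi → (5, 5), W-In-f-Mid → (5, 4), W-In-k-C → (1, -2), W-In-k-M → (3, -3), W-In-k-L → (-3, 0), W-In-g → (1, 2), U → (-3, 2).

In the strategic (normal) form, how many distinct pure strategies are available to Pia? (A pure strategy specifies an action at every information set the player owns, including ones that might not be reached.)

Pia owns the node after W with actions {Stay, In} — two choices.
Pia owns the node after W-In-k with actions {C, M, L} — three choices.
A pure strategy fixes one action at each information set independently, so the count is the product 2 × 3 = 6.
(For reference, Omar has 24 pure strategies, giving a 6×24 normal-form matrix.)

6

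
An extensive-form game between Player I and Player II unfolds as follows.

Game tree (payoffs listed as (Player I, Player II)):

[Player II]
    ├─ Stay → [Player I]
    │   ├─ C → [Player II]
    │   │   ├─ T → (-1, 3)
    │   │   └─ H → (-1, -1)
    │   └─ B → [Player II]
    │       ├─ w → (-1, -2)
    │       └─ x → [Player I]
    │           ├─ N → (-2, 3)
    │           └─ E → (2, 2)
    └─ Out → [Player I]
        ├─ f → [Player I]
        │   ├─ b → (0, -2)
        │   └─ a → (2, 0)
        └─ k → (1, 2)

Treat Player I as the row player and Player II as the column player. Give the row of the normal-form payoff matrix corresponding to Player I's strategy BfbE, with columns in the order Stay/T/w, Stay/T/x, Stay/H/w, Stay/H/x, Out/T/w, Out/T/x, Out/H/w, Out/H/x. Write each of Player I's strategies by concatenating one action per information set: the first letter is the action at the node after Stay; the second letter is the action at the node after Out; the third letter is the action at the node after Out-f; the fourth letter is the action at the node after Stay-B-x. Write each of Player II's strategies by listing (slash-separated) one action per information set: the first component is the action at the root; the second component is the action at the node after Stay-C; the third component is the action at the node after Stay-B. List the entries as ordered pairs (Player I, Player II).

(-1,-2) (2,2) (-1,-2) (2,2) (0,-2) (0,-2) (0,-2) (0,-2)

vs Stay/T/w: Player II plays Stay → Player I plays B at [Stay] → Player II plays w at [Stay-B] → (-1, -2)
vs Stay/T/x: Player II plays Stay → Player I plays B at [Stay] → Player II plays x at [Stay-B] → Player I plays E at [Stay-B-x] → (2, 2)
vs Stay/H/w: Player II plays Stay → Player I plays B at [Stay] → Player II plays w at [Stay-B] → (-1, -2)
vs Stay/H/x: Player II plays Stay → Player I plays B at [Stay] → Player II plays x at [Stay-B] → Player I plays E at [Stay-B-x] → (2, 2)
vs Out/T/w: Player II plays Out → Player I plays f at [Out] → Player I plays b at [Out-f] → (0, -2)
vs Out/T/x: Player II plays Out → Player I plays f at [Out] → Player I plays b at [Out-f] → (0, -2)
vs Out/H/w: Player II plays Out → Player I plays f at [Out] → Player I plays b at [Out-f] → (0, -2)
vs Out/H/x: Player II plays Out → Player I plays f at [Out] → Player I plays b at [Out-f] → (0, -2)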